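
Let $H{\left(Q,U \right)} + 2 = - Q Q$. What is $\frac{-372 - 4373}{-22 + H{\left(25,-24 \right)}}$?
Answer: $\frac{4745}{649} \approx 7.3112$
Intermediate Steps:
$H{\left(Q,U \right)} = -2 - Q^{2}$ ($H{\left(Q,U \right)} = -2 + - Q Q = -2 - Q^{2}$)
$\frac{-372 - 4373}{-22 + H{\left(25,-24 \right)}} = \frac{-372 - 4373}{-22 - 627} = - \frac{4745}{-22 - 627} = - \frac{4745}{-649} = \left(-4745\right) \left(- \frac{1}{649}\right) = \frac{4745}{649}$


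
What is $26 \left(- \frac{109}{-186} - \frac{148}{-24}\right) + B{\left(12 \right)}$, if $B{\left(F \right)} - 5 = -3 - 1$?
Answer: $\frac{16421}{93} \approx 176.57$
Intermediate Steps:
$B{\left(F \right)} = 1$ ($B{\left(F \right)} = 5 - 4 = 1$)
$26 \left(- \frac{109}{-186} - \frac{148}{-24}\right) + B{\left(12 \right)} = 26 \left(- \frac{109}{-186} - \frac{148}{-24}\right) + 1 = 26 \left(\left(-109\right) \left(- \frac{1}{186}\right) - - \frac{37}{6}\right) + 1 = 26 \left(\frac{109}{186} + \frac{37}{6}\right) + 1 = 26 \cdot \frac{628}{93} + 1 = \frac{16328}{93} + 1 = \frac{16421}{93}$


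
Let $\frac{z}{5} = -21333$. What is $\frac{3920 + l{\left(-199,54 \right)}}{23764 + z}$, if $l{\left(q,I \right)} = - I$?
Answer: $- \frac{3866}{82901} \approx -0.046634$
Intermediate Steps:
$z = -106665$ ($z = 5 \left(-21333\right) = -106665$)
$\frac{3920 + l{\left(-199,54 \right)}}{23764 + z} = \frac{3920 - 54}{23764 - 106665} = \frac{3920 - 54}{-82901} = 3866 \left(- \frac{1}{82901}\right) = - \frac{3866}{82901}$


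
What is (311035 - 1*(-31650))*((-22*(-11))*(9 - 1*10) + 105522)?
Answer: 36077876800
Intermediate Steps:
(311035 - 1*(-31650))*((-22*(-11))*(9 - 1*10) + 105522) = (311035 + 31650)*(242*(9 - 10) + 105522) = 342685*(242*(-1) + 105522) = 342685*(-242 + 105522) = 342685*105280 = 36077876800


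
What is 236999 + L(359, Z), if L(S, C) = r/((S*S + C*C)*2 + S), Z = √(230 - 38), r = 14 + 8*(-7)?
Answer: 61265426453/258505 ≈ 2.3700e+5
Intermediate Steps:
r = -42 (r = 14 - 56 = -42)
Z = 8*√3 (Z = √192 = 8*√3 ≈ 13.856)
L(S, C) = -42/(S + 2*C² + 2*S²) (L(S, C) = -42/((S*S + C*C)*2 + S) = -42/((S² + C²)*2 + S) = -42/((C² + S²)*2 + S) = -42/((2*C² + 2*S²) + S) = -42/(S + 2*C² + 2*S²))
236999 + L(359, Z) = 236999 - 42/(359 + 2*(8*√3)² + 2*359²) = 236999 - 42/(359 + 2*192 + 2*128881) = 236999 - 42/(359 + 384 + 257762) = 236999 - 42/258505 = 61265426453/258505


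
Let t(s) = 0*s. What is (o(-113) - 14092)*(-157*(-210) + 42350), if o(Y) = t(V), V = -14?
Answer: -1061409440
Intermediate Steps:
t(s) = 0
o(Y) = 0
(o(-113) - 14092)*(-157*(-210) + 42350) = (0 - 14092)*(-157*(-210) + 42350) = -14092*(32970 + 42350) = -14092*75320 = -1061409440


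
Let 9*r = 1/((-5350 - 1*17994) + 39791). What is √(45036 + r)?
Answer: √109641685895563/49341 ≈ 212.22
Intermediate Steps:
r = 1/148023 (r = 1/(9*((-5350 - 1*17994) + 39791)) = 1/(9*((-5350 - 17994) + 39791)) = 1/(9*(-23344 + 39791)) = (⅑)/16447 = (⅑)*(1/16447) = 1/148023 ≈ 6.7557e-6)
√(45036 + r) = √(45036 + 1/148023) = √(6666363829/148023) = √109641685895563/49341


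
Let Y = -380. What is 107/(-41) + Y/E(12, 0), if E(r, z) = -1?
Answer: 15473/41 ≈ 377.39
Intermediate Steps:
107/(-41) + Y/E(12, 0) = 107/(-41) - 380/(-1) = 107*(-1/41) - 380*(-1) = -107/41 + 380 = 15473/41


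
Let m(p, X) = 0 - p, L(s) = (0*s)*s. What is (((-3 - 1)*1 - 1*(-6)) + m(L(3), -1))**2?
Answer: 4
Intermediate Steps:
L(s) = 0 (L(s) = 0*s = 0)
m(p, X) = -p
(((-3 - 1)*1 - 1*(-6)) + m(L(3), -1))**2 = (((-3 - 1)*1 - 1*(-6)) - 1*0)**2 = ((-4*1 + 6) + 0)**2 = ((-4 + 6) + 0)**2 = (2 + 0)**2 = 2**2 = 4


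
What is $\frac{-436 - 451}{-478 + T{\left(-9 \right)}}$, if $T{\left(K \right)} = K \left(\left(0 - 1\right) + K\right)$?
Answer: $\frac{887}{388} \approx 2.2861$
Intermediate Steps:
$T{\left(K \right)} = K \left(-1 + K\right)$ ($T{\left(K \right)} = K \left(\left(0 - 1\right) + K\right) = K \left(-1 + K\right)$)
$\frac{-436 - 451}{-478 + T{\left(-9 \right)}} = \frac{-436 - 451}{-478 - 9 \left(-1 - 9\right)} = - \frac{887}{-478 - -90} = - \frac{887}{-478 + 90} = - \frac{887}{-388} = \left(-887\right) \left(- \frac{1}{388}\right) = \frac{887}{388}$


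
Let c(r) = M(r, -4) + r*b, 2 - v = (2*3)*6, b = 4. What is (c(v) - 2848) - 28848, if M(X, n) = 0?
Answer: -31832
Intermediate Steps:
v = -34 (v = 2 - 2*3*6 = 2 - 6*6 = 2 - 1*36 = 2 - 36 = -34)
c(r) = 4*r (c(r) = 0 + r*4 = 0 + 4*r = 4*r)
(c(v) - 2848) - 28848 = (4*(-34) - 2848) - 28848 = (-136 - 2848) - 28848 = -2984 - 28848 = -31832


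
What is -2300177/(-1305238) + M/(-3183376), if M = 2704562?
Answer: 12312438837/13490465336 ≈ 0.91268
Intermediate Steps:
-2300177/(-1305238) + M/(-3183376) = -2300177/(-1305238) + 2704562/(-3183376) = -2300177*(-1/1305238) + 2704562*(-1/3183376) = 209107/118658 - 193183/227384 = 12312438837/13490465336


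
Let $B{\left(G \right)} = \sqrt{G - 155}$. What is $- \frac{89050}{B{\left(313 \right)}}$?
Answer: $- \frac{44525 \sqrt{158}}{79} \approx -7084.4$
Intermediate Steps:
$B{\left(G \right)} = \sqrt{-155 + G}$
$- \frac{89050}{B{\left(313 \right)}} = - \frac{89050}{\sqrt{-155 + 313}} = - \frac{89050}{\sqrt{158}} = - 89050 \frac{\sqrt{158}}{158} = - \frac{44525 \sqrt{158}}{79}$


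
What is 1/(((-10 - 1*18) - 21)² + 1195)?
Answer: 1/3596 ≈ 0.00027809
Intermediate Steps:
1/(((-10 - 1*18) - 21)² + 1195) = 1/(((-10 - 18) - 21)² + 1195) = 1/((-28 - 21)² + 1195) = 1/((-49)² + 1195) = 1/(2401 + 1195) = 1/3596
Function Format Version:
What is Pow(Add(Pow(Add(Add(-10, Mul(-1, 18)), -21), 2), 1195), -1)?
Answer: Rational(1, 3596) ≈ 0.00027809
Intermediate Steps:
Pow(Add(Pow(Add(Add(-10, Mul(-1, 18)), -21), 2), 1195), -1) = Pow(Add(Pow(Add(Add(-10, -18), -21), 2), 1195), -1) = Pow(Add(Pow(Add(-28, -21), 2), 1195), -1) = Pow(Add(Pow(-49, 2), 1195), -1) = Pow(Add(2401, 1195), -1) = Pow(3596, -1) = Rational(1, 3596)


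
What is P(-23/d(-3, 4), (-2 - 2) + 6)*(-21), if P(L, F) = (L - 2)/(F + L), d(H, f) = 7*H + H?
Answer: 525/71 ≈ 7.3944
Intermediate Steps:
d(H, f) = 8*H
P(L, F) = (-2 + L)/(F + L)
P(-23/d(-3, 4), (-2 - 2) + 6)*(-21) = ((-2 - 23/(8*(-3)))/(((-2 - 2) + 6) - 23/(8*(-3))))*(-21) = ((-2 - 23/(-24))/((-4 + 6) - 23/(-24)))*(-21) = ((-2 - 23*(-1/24))/(2 - 23*(-1/24)))*(-21) = ((-2 + 23/24)/(2 + 23/24))*(-21) = (-25/24/(71/24))*(-21) = ((24/71)*(-25/24))*(-21) = -25/71*(-21) = 525/71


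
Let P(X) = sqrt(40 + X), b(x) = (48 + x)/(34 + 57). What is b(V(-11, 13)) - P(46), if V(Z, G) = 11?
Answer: 59/91 - sqrt(86) ≈ -8.6253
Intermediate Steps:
b(x) = 48/91 + x/91 (b(x) = (48 + x)/91 = (48 + x)*(1/91) = 48/91 + x/91)
b(V(-11, 13)) - P(46) = (48/91 + (1/91)*11) - sqrt(40 + 46) = (48/91 + 11/91) - sqrt(86) = 59/91 - sqrt(86)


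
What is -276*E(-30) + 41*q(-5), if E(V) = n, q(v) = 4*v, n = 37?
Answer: -11032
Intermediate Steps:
E(V) = 37
-276*E(-30) + 41*q(-5) = -276*37 + 41*(4*(-5)) = -10212 + 41*(-20) = -10212 - 820 = -11032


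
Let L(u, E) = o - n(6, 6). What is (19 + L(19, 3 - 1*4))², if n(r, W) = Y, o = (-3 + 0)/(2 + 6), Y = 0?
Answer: 22201/64 ≈ 346.89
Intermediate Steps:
o = -3/8 ≈ -0.37500
n(r, W) = 0
L(u, E) = -3/8 (L(u, E) = -3/8 - 1*0 = -3/8 + 0 = -3/8)
(19 + L(19, 3 - 1*4))² = (19 - 3/8)² = (149/8)² = 22201/64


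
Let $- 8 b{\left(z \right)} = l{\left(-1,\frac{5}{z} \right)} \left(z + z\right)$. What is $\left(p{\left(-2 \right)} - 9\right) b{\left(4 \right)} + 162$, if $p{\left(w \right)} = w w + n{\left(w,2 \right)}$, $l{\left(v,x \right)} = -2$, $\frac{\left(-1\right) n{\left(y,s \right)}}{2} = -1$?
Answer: $156$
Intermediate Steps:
$n{\left(y,s \right)} = 2$ ($n{\left(y,s \right)} = \left(-2\right) \left(-1\right) = 2$)
$p{\left(w \right)} = 2 + w^{2}$ ($p{\left(w \right)} = w w + 2 = w^{2} + 2 = 2 + w^{2}$)
$b{\left(z \right)} = \frac{z}{2}$ ($b{\left(z \right)} = - \frac{\left(-2\right) \left(z + z\right)}{8} = - \frac{\left(-2\right) 2 z}{8} = - \frac{\left(-4\right) z}{8} = \frac{z}{2}$)
$\left(p{\left(-2 \right)} - 9\right) b{\left(4 \right)} + 162 = \left(\left(2 + \left(-2\right)^{2}\right) - 9\right) \frac{1}{2} \cdot 4 + 162 = \left(\left(2 + 4\right) - 9\right) 2 + 162 = \left(6 - 9\right) 2 + 162 = \left(-3\right) 2 + 162 = -6 + 162 = 156$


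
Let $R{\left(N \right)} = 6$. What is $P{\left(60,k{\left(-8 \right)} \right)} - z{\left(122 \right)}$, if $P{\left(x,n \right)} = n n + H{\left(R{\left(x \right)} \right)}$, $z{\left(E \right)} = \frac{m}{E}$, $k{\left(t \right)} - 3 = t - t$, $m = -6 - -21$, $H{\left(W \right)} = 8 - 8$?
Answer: $\frac{1083}{122} \approx 8.877$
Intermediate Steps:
$H{\left(W \right)} = 0$ ($H{\left(W \right)} = 8 - 8 = 0$)
$m = 15$ ($m = -6 + 21 = 15$)
$k{\left(t \right)} = 3$ ($k{\left(t \right)} = 3 + \left(t - t\right) = 3 + 0 = 3$)
$z{\left(E \right)} = \frac{15}{E}$
$P{\left(x,n \right)} = n^{2}$ ($P{\left(x,n \right)} = n n + 0 = n^{2} + 0 = n^{2}$)
$P{\left(60,k{\left(-8 \right)} \right)} - z{\left(122 \right)} = 3^{2} - \frac{15}{122} = 9 - 15 \cdot \frac{1}{122} = 9 - \frac{15}{122} = \frac{1083}{122}$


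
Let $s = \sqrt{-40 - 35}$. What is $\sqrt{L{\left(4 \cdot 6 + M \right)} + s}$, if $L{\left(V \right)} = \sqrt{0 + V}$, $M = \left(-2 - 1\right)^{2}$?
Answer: $\sqrt{\sqrt{33} + 5 i \sqrt{3}} \approx 2.8405 + 1.5244 i$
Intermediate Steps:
$M = 9$ ($M = \left(-3\right)^{2} = 9$)
$L{\left(V \right)} = \sqrt{V}$
$s = 5 i \sqrt{3}$ ($s = \sqrt{-75} = 5 i \sqrt{3} \approx 8.6602 i$)
$\sqrt{L{\left(4 \cdot 6 + M \right)} + s} = \sqrt{\sqrt{4 \cdot 6 + 9} + 5 i \sqrt{3}} = \sqrt{\sqrt{24 + 9} + 5 i \sqrt{3}} = \sqrt{\sqrt{33} + 5 i \sqrt{3}}$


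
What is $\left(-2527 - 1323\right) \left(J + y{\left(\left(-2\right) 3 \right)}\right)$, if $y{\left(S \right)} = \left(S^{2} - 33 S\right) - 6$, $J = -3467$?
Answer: $12470150$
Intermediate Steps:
$y{\left(S \right)} = -6 + S^{2} - 33 S$
$\left(-2527 - 1323\right) \left(J + y{\left(\left(-2\right) 3 \right)}\right) = \left(-2527 - 1323\right) \left(-3467 - \left(6 - 36 + 33 \left(-2\right) 3\right)\right) = - 3850 \left(-3467 - \left(-192 - 36\right)\right) = - 3850 \left(-3467 + \left(-6 + 36 + 198\right)\right) = - 3850 \left(-3467 + 228\right) = \left(-3850\right) \left(-3239\right) = 12470150$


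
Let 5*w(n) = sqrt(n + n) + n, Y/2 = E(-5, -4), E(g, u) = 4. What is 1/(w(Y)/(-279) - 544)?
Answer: -465/252964 ≈ -0.0018382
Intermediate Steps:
Y = 8 (Y = 2*4 = 8)
w(n) = n/5 + sqrt(2)*sqrt(n)/5 (w(n) = (sqrt(n + n) + n)/5 = (sqrt(2*n) + n)/5 = (sqrt(2)*sqrt(n) + n)/5 = (n + sqrt(2)*sqrt(n))/5 = n/5 + sqrt(2)*sqrt(n)/5)
1/(w(Y)/(-279) - 544) = 1/(((1/5)*8 + sqrt(2)*sqrt(8)/5)/(-279) - 544) = 1/((8/5 + sqrt(2)*(2*sqrt(2))/5)*(-1/279) - 544) = 1/((8/5 + 4/5)*(-1/279) - 544) = 1/((12/5)*(-1/279) - 544) = 1/(-4/465 - 544) = 1/(-252964/465) = -465/252964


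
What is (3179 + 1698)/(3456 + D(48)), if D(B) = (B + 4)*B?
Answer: 4877/5952 ≈ 0.81939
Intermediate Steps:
D(B) = B*(4 + B) (D(B) = (4 + B)*B = B*(4 + B))
(3179 + 1698)/(3456 + D(48)) = (3179 + 1698)/(3456 + 48*(4 + 48)) = 4877/(3456 + 48*52) = 4877/(3456 + 2496) = 4877/5952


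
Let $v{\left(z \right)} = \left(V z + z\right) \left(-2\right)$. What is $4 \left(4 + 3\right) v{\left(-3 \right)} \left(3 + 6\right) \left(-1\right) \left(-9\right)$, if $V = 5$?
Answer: $81648$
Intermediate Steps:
$v{\left(z \right)} = - 12 z$ ($v{\left(z \right)} = \left(5 z + z\right) \left(-2\right) = 6 z \left(-2\right) = - 12 z$)
$4 \left(4 + 3\right) v{\left(-3 \right)} \left(3 + 6\right) \left(-1\right) \left(-9\right) = 4 \left(4 + 3\right) \left(-12\right) \left(-3\right) \left(3 + 6\right) \left(-1\right) \left(-9\right) = 4 \cdot 7 \cdot 36 \cdot 9 \left(-1\right) \left(-9\right) = 28 \cdot 36 \left(-9\right) \left(-9\right) = 28 \left(-324\right) \left(-9\right) = \left(-9072\right) \left(-9\right) = 81648$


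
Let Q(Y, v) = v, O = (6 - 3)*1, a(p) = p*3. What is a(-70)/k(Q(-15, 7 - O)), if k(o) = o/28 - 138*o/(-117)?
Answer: -57330/1327 ≈ -43.203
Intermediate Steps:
a(p) = 3*p
O = 3 (O = 3*1 = 3)
k(o) = 1327*o/1092 (k(o) = o*(1/28) - 138*o*(-1/117) = o/28 + 46*o/39 = 1327*o/1092)
a(-70)/k(Q(-15, 7 - O)) = (3*(-70))/((1327*(7 - 1*3)/1092)) = -210*1092/(1327*(7 - 3)) = -210/((1327/1092)*4) = -210/1327/273 = -210*273/1327 = -57330/1327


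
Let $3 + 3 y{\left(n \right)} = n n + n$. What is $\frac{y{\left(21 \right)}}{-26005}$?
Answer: $- \frac{153}{26005} \approx -0.0058835$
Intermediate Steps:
$y{\left(n \right)} = -1 + \frac{n}{3} + \frac{n^{2}}{3}$ ($y{\left(n \right)} = -1 + \frac{n n + n}{3} = -1 + \frac{n^{2} + n}{3} = -1 + \frac{n + n^{2}}{3} = -1 + \left(\frac{n}{3} + \frac{n^{2}}{3}\right) = -1 + \frac{n}{3} + \frac{n^{2}}{3}$)
$\frac{y{\left(21 \right)}}{-26005} = \frac{-1 + \frac{1}{3} \cdot 21 + \frac{21^{2}}{3}}{-26005} = \left(-1 + 7 + \frac{1}{3} \cdot 441\right) \left(- \frac{1}{26005}\right) = \left(-1 + 7 + 147\right) \left(- \frac{1}{26005}\right) = 153 \left(- \frac{1}{26005}\right) = - \frac{153}{26005}$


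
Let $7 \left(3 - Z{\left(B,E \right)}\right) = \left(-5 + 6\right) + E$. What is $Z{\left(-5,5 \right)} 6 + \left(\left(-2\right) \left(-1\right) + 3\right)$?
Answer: $\frac{125}{7} \approx 17.857$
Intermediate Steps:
$Z{\left(B,E \right)} = \frac{20}{7} - \frac{E}{7}$ ($Z{\left(B,E \right)} = 3 - \frac{\left(-5 + 6\right) + E}{7} = 3 - \frac{1 + E}{7} = 3 - \left(\frac{1}{7} + \frac{E}{7}\right) = \frac{20}{7} - \frac{E}{7}$)
$Z{\left(-5,5 \right)} 6 + \left(\left(-2\right) \left(-1\right) + 3\right) = \left(\frac{20}{7} - \frac{5}{7}\right) 6 + \left(\left(-2\right) \left(-1\right) + 3\right) = \left(\frac{20}{7} - \frac{5}{7}\right) 6 + \left(2 + 3\right) = \frac{15}{7} \cdot 6 + 5 = \frac{90}{7} + 5 = \frac{125}{7}$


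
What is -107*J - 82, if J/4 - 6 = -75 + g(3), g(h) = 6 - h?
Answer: 28166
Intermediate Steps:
J = -264 (J = 24 + 4*(-75 + (6 - 1*3)) = 24 + 4*(-75 + (6 - 3)) = 24 + 4*(-75 + 3) = 24 + 4*(-72) = 24 - 288 = -264)
-107*J - 82 = -107*(-264) - 82 = 28248 - 82 = 28166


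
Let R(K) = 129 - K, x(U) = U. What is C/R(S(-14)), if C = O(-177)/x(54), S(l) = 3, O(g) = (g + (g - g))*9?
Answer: -59/252 ≈ -0.23413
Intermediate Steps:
O(g) = 9*g (O(g) = (g + 0)*9 = g*9 = 9*g)
C = -59/2 (C = (9*(-177))/54 = -1593*1/54 = -59/2 ≈ -29.500)
C/R(S(-14)) = -59/(2*(129 - 1*3)) = -59/(2*(129 - 3)) = -59/2/126 = -59/2*1/126 = -59/252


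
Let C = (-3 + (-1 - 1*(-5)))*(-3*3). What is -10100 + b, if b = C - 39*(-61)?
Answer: -7730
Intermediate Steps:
C = -9 (C = (-3 + (-1 + 5))*(-9) = (-3 + 4)*(-9) = 1*(-9) = -9)
b = 2370 (b = -9 - 39*(-61) = -9 + 2379 = 2370)
-10100 + b = -10100 + 2370 = -7730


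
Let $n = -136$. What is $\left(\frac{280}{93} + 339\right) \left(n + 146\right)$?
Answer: $\frac{318070}{93} \approx 3420.1$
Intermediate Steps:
$\left(\frac{280}{93} + 339\right) \left(n + 146\right) = \left(\frac{280}{93} + 339\right) \left(-136 + 146\right) = \left(280 \cdot \frac{1}{93} + 339\right) 10 = \left(\frac{280}{93} + 339\right) 10 = \frac{31807}{93} \cdot 10 = \frac{318070}{93}$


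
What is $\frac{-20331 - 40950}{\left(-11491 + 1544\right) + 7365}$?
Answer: $\frac{61281}{2582} \approx 23.734$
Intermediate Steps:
$\frac{-20331 - 40950}{\left(-11491 + 1544\right) + 7365} = - \frac{61281}{-9947 + 7365} = - \frac{61281}{-2582} = \left(-61281\right) \left(- \frac{1}{2582}\right) = \frac{61281}{2582}$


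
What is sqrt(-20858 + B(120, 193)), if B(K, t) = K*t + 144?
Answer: sqrt(2446) ≈ 49.457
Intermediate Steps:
B(K, t) = 144 + K*t
sqrt(-20858 + B(120, 193)) = sqrt(-20858 + (144 + 120*193)) = sqrt(-20858 + (144 + 23160)) = sqrt(-20858 + 23304) = sqrt(2446)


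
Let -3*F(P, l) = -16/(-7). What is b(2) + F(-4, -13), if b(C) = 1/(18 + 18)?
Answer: -185/252 ≈ -0.73413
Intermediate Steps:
F(P, l) = -16/21 (F(P, l) = -(-16)/(3*(-7)) = -(-16)*(-1)/(3*7) = -1/3*16/7 = -16/21)
b(C) = 1/36
b(2) + F(-4, -13) = 1/36 - 16/21 = -185/252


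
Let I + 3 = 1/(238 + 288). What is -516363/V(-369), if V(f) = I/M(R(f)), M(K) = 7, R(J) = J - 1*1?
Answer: 100065714/83 ≈ 1.2056e+6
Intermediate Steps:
R(J) = -1 + J (R(J) = J - 1 = -1 + J)
I = -1577/526 (I = -3 + 1/(238 + 288) = -3 + 1/526 = -1577/526 ≈ -2.9981)
V(f) = -1577/3682 (V(f) = -1577/526/7 = -1577/526*⅐ = -1577/3682)
-516363/V(-369) = -516363/(-1577/3682) = -516363*(-3682/1577) = 100065714/83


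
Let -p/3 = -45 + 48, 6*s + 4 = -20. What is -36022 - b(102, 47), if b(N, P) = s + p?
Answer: -36009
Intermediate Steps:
s = -4 (s = -2/3 + (1/6)*(-20) = -2/3 - 10/3 = -4)
p = -9 (p = -3*(-45 + 48) = -3*3 = -9)
b(N, P) = -13 (b(N, P) = -4 - 9 = -13)
-36022 - b(102, 47) = -36022 - 1*(-13) = -36022 + 13 = -36009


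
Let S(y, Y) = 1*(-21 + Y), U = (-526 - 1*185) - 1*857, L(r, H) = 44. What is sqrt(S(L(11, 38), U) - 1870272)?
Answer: I*sqrt(1871861) ≈ 1368.2*I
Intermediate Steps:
U = -1568 (U = (-526 - 185) - 857 = -711 - 857 = -1568)
S(y, Y) = -21 + Y
sqrt(S(L(11, 38), U) - 1870272) = sqrt((-21 - 1568) - 1870272) = sqrt(-1589 - 1870272) = sqrt(-1871861) = I*sqrt(1871861)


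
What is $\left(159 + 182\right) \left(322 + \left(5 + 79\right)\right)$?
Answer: $138446$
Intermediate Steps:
$\left(159 + 182\right) \left(322 + \left(5 + 79\right)\right) = 341 \left(322 + 84\right) = 341 \cdot 406 = 138446$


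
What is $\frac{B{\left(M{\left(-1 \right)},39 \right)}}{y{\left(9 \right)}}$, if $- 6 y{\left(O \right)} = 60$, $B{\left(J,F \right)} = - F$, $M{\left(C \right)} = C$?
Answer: $\frac{39}{10} \approx 3.9$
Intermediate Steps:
$y{\left(O \right)} = -10$ ($y{\left(O \right)} = \left(- \frac{1}{6}\right) 60 = -10$)
$\frac{B{\left(M{\left(-1 \right)},39 \right)}}{y{\left(9 \right)}} = \frac{\left(-1\right) 39}{-10} = \left(-39\right) \left(- \frac{1}{10}\right) = \frac{39}{10}$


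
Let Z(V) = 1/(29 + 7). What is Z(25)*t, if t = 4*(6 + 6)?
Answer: 4/3 ≈ 1.3333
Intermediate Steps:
t = 48 (t = 4*12 = 48)
Z(V) = 1/36
Z(25)*t = (1/36)*48 = 4/3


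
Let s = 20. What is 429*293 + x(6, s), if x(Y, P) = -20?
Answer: 125677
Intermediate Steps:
429*293 + x(6, s) = 429*293 - 20 = 125697 - 20 = 125677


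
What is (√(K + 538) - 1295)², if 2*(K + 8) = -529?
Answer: 3354581/2 - 3885*√118 ≈ 1.6351e+6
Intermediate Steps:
K = -545/2 (K = -8 + (½)*(-529) = -8 - 529/2 = -545/2 ≈ -272.50)
(√(K + 538) - 1295)² = (√(-545/2 + 538) - 1295)² = (√(531/2) - 1295)² = (3*√118/2 - 1295)² = (-1295 + 3*√118/2)²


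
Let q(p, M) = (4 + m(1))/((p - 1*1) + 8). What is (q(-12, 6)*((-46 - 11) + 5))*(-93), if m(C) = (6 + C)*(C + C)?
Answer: -87048/5 ≈ -17410.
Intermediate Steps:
m(C) = 2*C*(6 + C) (m(C) = (6 + C)*(2*C) = 2*C*(6 + C))
q(p, M) = 18/(7 + p) (q(p, M) = (4 + 2*1*(6 + 1))/((p - 1*1) + 8) = (4 + 2*1*7)/((p - 1) + 8) = (4 + 14)/((-1 + p) + 8) = 18/(7 + p))
(q(-12, 6)*((-46 - 11) + 5))*(-93) = ((18/(7 - 12))*((-46 - 11) + 5))*(-93) = ((18/(-5))*(-57 + 5))*(-93) = ((18*(-⅕))*(-52))*(-93) = -18/5*(-52)*(-93) = (936/5)*(-93) = -87048/5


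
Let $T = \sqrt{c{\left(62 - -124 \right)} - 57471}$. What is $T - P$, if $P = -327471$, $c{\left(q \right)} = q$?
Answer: $327471 + 3 i \sqrt{6365} \approx 3.2747 \cdot 10^{5} + 239.34 i$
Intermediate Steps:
$T = 3 i \sqrt{6365}$ ($T = \sqrt{\left(62 - -124\right) - 57471} = \sqrt{\left(62 + 124\right) - 57471} = \sqrt{186 - 57471} = \sqrt{-57285} = 3 i \sqrt{6365} \approx 239.34 i$)
$T - P = 3 i \sqrt{6365} - -327471 = 3 i \sqrt{6365} + 327471 = 327471 + 3 i \sqrt{6365}$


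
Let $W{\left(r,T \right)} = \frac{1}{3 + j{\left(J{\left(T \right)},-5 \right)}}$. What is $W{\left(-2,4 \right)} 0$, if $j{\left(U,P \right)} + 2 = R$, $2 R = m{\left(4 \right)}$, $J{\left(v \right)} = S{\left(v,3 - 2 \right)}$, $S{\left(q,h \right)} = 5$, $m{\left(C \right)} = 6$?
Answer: $0$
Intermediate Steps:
$J{\left(v \right)} = 5$
$R = 3$ ($R = \frac{1}{2} \cdot 6 = 3$)
$j{\left(U,P \right)} = 1$ ($j{\left(U,P \right)} = -2 + 3 = 1$)
$W{\left(r,T \right)} = \frac{1}{4}$ ($W{\left(r,T \right)} = \frac{1}{3 + 1} = \frac{1}{4}$)
$W{\left(-2,4 \right)} 0 = \frac{1}{4} \cdot 0 = 0$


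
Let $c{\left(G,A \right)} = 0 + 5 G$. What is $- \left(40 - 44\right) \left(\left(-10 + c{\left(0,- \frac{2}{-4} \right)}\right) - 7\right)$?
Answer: $-68$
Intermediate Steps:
$c{\left(G,A \right)} = 5 G$
$- \left(40 - 44\right) \left(\left(-10 + c{\left(0,- \frac{2}{-4} \right)}\right) - 7\right) = - \left(40 - 44\right) \left(\left(-10 + 5 \cdot 0\right) - 7\right) = - \left(-4\right) \left(\left(-10 + 0\right) - 7\right) = - \left(-4\right) \left(-10 - 7\right) = - \left(-4\right) \left(-17\right) = \left(-1\right) 68 = -68$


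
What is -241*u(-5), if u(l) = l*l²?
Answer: 30125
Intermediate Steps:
u(l) = l³
-241*u(-5) = -241*(-5)³ = -241*(-125) = 30125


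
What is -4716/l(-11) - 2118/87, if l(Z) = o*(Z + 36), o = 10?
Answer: -156632/3625 ≈ -43.209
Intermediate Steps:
l(Z) = 360 + 10*Z (l(Z) = 10*(Z + 36) = 10*(36 + Z) = 360 + 10*Z)
-4716/l(-11) - 2118/87 = -4716/(360 + 10*(-11)) - 2118/87 = -4716/(360 - 110) - 2118*1/87 = -4716/250 - 706/29 = -4716*1/250 - 706/29 = -2358/125 - 706/29 = -156632/3625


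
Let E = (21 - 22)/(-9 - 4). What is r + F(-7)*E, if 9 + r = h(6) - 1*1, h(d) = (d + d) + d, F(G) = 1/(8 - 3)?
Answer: 521/65 ≈ 8.0154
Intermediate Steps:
F(G) = 1/5
h(d) = 3*d (h(d) = 2*d + d = 3*d)
r = 8 (r = -9 + (3*6 - 1*1) = -9 + (18 - 1) = -9 + 17 = 8)
E = 1/13 (E = -1/(-13) = -1*(-1/13) = 1/13 ≈ 0.076923)
r + F(-7)*E = 8 + (1/5)*(1/13) = 8 + 1/65 = 521/65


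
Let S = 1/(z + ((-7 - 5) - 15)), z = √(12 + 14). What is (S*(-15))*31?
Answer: 12555/703 + 465*√26/703 ≈ 21.232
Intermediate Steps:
z = √26 ≈ 5.0990
S = 1/(-27 + √26) (S = 1/(√26 + ((-7 - 5) - 15)) = 1/(√26 + (-12 - 15)) = 1/(√26 - 27) = 1/(-27 + √26) ≈ -0.045660)
(S*(-15))*31 = ((-27/703 - √26/703)*(-15))*31 = (405/703 + 15*√26/703)*31 = 12555/703 + 465*√26/703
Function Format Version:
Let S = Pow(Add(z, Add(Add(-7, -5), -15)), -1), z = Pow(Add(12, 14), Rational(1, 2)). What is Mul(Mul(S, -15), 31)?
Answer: Add(Rational(12555, 703), Mul(Rational(465, 703), Pow(26, Rational(1, 2)))) ≈ 21.232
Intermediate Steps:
z = Pow(26, Rational(1, 2)) ≈ 5.0990
S = Pow(Add(-27, Pow(26, Rational(1, 2))), -1) (S = Pow(Add(Pow(26, Rational(1, 2)), Add(Add(-7, -5), -15)), -1) = Pow(Add(Pow(26, Rational(1, 2)), Add(-12, -15)), -1) = Pow(Add(Pow(26, Rational(1, 2)), -27), -1) = Pow(Add(-27, Pow(26, Rational(1, 2))), -1) ≈ -0.045660)
Mul(Mul(S, -15), 31) = Mul(Mul(Add(Rational(-27, 703), Mul(Rational(-1, 703), Pow(26, Rational(1, 2)))), -15), 31) = Mul(Add(Rational(405, 703), Mul(Rational(15, 703), Pow(26, Rational(1, 2)))), 31) = Add(Rational(12555, 703), Mul(Rational(465, 703), Pow(26, Rational(1, 2))))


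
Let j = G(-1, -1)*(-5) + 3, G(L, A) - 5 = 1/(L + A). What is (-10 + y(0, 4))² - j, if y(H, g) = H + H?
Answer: 239/2 ≈ 119.50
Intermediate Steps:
y(H, g) = 2*H
G(L, A) = 5 + 1/(A + L) (G(L, A) = 5 + 1/(L + A) = 5 + 1/(A + L))
j = -39/2 (j = ((1 + 5*(-1) + 5*(-1))/(-1 - 1))*(-5) + 3 = ((1 - 5 - 5)/(-2))*(-5) + 3 = -½*(-9)*(-5) + 3 = (9/2)*(-5) + 3 = -45/2 + 3 = -39/2 ≈ -19.500)
(-10 + y(0, 4))² - j = (-10 + 2*0)² - 1*(-39/2) = (-10 + 0)² + 39/2 = (-10)² + 39/2 = 100 + 39/2 = 239/2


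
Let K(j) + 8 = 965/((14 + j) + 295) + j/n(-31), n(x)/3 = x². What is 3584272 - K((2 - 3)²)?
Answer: 20666940529/5766 ≈ 3.5843e+6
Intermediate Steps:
n(x) = 3*x²
K(j) = -8 + 965/(309 + j) + j/2883 (K(j) = -8 + (965/((14 + j) + 295) + j/((3*(-31)²))) = -8 + (965/(309 + j) + j/((3*961))) = -8 + (965/(309 + j) + j/2883) = -8 + 965/(309 + j) + j/2883)
3584272 - K((2 - 3)²) = 3584272 - (-4344681 + ((2 - 3)²)² - 22755*(2 - 3)²)/(2883*(309 + (2 - 3)²)) = 3584272 - (-4344681 + ((-1)²)² - 22755*(-1)²)/(2883*(309 + (-1)²)) = 3584272 - (-4344681 + 1² - 22755*1)/(2883*(309 + 1)) = 3584272 - (-4344681 + 1 - 22755)/(2883*310) = 3584272 - (-4367435)/(2883*310) = 3584272 - 1*(-28177/5766) = 3584272 + 28177/5766 = 20666940529/5766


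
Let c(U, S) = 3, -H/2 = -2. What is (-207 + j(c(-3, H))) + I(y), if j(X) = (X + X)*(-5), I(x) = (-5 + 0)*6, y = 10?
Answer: -267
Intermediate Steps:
H = 4 (H = -2*(-2) = 4)
I(x) = -30 (I(x) = -5*6 = -30)
j(X) = -10*X (j(X) = (2*X)*(-5) = -10*X)
(-207 + j(c(-3, H))) + I(y) = (-207 - 10*3) - 30 = (-207 - 30) - 30 = -237 - 30 = -267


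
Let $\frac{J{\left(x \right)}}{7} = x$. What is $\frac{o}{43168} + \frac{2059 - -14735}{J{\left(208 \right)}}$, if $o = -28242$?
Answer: $\frac{21370095}{1964144} \approx 10.88$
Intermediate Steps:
$J{\left(x \right)} = 7 x$
$\frac{o}{43168} + \frac{2059 - -14735}{J{\left(208 \right)}} = - \frac{28242}{43168} + \frac{2059 - -14735}{7 \cdot 208} = \left(-28242\right) \frac{1}{43168} + \frac{2059 + 14735}{1456} = - \frac{14121}{21584} + 16794 \cdot \frac{1}{1456} = - \frac{14121}{21584} + \frac{8397}{728} = \frac{21370095}{1964144}$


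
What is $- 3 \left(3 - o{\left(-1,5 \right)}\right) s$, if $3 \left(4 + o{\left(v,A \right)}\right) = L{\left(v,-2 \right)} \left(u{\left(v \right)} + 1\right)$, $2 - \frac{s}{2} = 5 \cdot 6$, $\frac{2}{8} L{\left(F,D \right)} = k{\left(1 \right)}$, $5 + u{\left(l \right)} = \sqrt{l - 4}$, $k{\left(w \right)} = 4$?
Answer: $4760 - 896 i \sqrt{5} \approx 4760.0 - 2003.5 i$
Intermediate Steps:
$u{\left(l \right)} = -5 + \sqrt{-4 + l}$ ($u{\left(l \right)} = -5 + \sqrt{l - 4} = -5 + \sqrt{-4 + l}$)
$L{\left(F,D \right)} = 16$ ($L{\left(F,D \right)} = 4 \cdot 4 = 16$)
$s = -56$ ($s = 4 - 2 \cdot 5 \cdot 6 = 4 - 60 = -56$)
$o{\left(v,A \right)} = - \frac{76}{3} + \frac{16 \sqrt{-4 + v}}{3}$ ($o{\left(v,A \right)} = -4 + \frac{16 \left(\left(-5 + \sqrt{-4 + v}\right) + 1\right)}{3} = -4 + \frac{16 \left(-4 + \sqrt{-4 + v}\right)}{3} = -4 + \frac{-64 + 16 \sqrt{-4 + v}}{3} = -4 + \left(- \frac{64}{3} + \frac{16 \sqrt{-4 + v}}{3}\right) = - \frac{76}{3} + \frac{16 \sqrt{-4 + v}}{3}$)
$- 3 \left(3 - o{\left(-1,5 \right)}\right) s = - 3 \left(3 - \left(- \frac{76}{3} + \frac{16 \sqrt{-4 - 1}}{3}\right)\right) \left(-56\right) = - 3 \left(3 - \left(- \frac{76}{3} + \frac{16 \sqrt{-5}}{3}\right)\right) \left(-56\right) = - 3 \left(3 - \left(- \frac{76}{3} + \frac{16 i \sqrt{5}}{3}\right)\right) \left(-56\right) = - 3 \left(3 + \left(\frac{76}{3} - \frac{16 i \sqrt{5}}{3}\right)\right) \left(-56\right) = - 3 \left(\frac{85}{3} - \frac{16 i \sqrt{5}}{3}\right) \left(-56\right) = \left(-85 + 16 i \sqrt{5}\right) \left(-56\right) = 4760 - 896 i \sqrt{5}$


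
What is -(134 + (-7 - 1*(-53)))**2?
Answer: -32400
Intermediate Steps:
-(134 + (-7 - 1*(-53)))**2 = -(134 + (-7 + 53))**2 = -(134 + 46)**2 = -1*180**2 = -1*32400 = -32400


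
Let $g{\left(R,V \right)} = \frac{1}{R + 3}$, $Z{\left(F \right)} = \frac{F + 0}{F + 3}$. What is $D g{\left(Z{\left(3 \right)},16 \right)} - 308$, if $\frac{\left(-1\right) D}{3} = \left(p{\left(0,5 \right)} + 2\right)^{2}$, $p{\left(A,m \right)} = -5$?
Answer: $- \frac{2210}{7} \approx -315.71$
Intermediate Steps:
$Z{\left(F \right)} = \frac{F}{3 + F}$
$g{\left(R,V \right)} = \frac{1}{3 + R}$
$D = -27$ ($D = - 3 \left(-5 + 2\right)^{2} = - 3 \left(-3\right)^{2} = \left(-3\right) 9 = -27$)
$D g{\left(Z{\left(3 \right)},16 \right)} - 308 = - \frac{27}{3 + \frac{3}{3 + 3}} - 308 = - \frac{27}{3 + \frac{3}{6}} - 308 = - \frac{27}{3 + 3 \cdot \frac{1}{6}} - 308 = - \frac{27}{3 + \frac{1}{2}} - 308 = - \frac{27}{\frac{7}{2}} - 308 = \left(-27\right) \frac{2}{7} - 308 = - \frac{54}{7} - 308 = - \frac{2210}{7}$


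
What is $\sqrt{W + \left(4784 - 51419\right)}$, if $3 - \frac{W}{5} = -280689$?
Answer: $5 \sqrt{54273} \approx 1164.8$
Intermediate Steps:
$W = 1403460$ ($W = 15 - -1403445 = 15 + 1403445 = 1403460$)
$\sqrt{W + \left(4784 - 51419\right)} = \sqrt{1403460 + \left(4784 - 51419\right)} = \sqrt{1403460 - 46635} = \sqrt{1356825} = 5 \sqrt{54273}$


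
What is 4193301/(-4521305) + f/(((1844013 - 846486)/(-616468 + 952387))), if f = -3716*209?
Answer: -393188358158550869/1503374604245 ≈ -2.6154e+5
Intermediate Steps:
f = -776644
4193301/(-4521305) + f/(((1844013 - 846486)/(-616468 + 952387))) = 4193301/(-4521305) - 776644*(-616468 + 952387)/(1844013 - 846486) = 4193301*(-1/4521305) - 776644/(997527/335919) = -4193301/4521305 - 776644/(997527*(1/335919)) = -4193301/4521305 - 776644/332509/111973 = -4193301/4521305 - 776644*111973/332509 = -4193301/4521305 - 86963158612/332509 = -393188358158550869/1503374604245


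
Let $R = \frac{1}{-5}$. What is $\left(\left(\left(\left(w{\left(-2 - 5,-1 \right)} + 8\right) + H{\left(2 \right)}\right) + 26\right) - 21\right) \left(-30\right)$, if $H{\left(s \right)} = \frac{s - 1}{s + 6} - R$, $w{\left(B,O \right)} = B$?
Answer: $- \frac{759}{4} \approx -189.75$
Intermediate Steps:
$R = - \frac{1}{5} \approx -0.2$
$H{\left(s \right)} = \frac{1}{5} + \frac{-1 + s}{6 + s}$ ($H{\left(s \right)} = \frac{s - 1}{s + 6} - - \frac{1}{5} = \frac{-1 + s}{6 + s} + \frac{1}{5} = \frac{1}{5} + \frac{-1 + s}{6 + s}$)
$\left(\left(\left(\left(w{\left(-2 - 5,-1 \right)} + 8\right) + H{\left(2 \right)}\right) + 26\right) - 21\right) \left(-30\right) = \left(\left(\left(\left(\left(-2 - 5\right) + 8\right) + \frac{1 + 6 \cdot 2}{5 \left(6 + 2\right)}\right) + 26\right) - 21\right) \left(-30\right) = \left(\left(\left(\left(-7 + 8\right) + \frac{1 + 12}{5 \cdot 8}\right) + 26\right) - 21\right) \left(-30\right) = \left(\left(\left(1 + \frac{1}{5} \cdot \frac{1}{8} \cdot 13\right) + 26\right) - 21\right) \left(-30\right) = \left(\left(\left(1 + \frac{13}{40}\right) + 26\right) - 21\right) \left(-30\right) = \left(\left(\frac{53}{40} + 26\right) - 21\right) \left(-30\right) = \left(\frac{1093}{40} - 21\right) \left(-30\right) = \frac{253}{40} \left(-30\right) = - \frac{759}{4}$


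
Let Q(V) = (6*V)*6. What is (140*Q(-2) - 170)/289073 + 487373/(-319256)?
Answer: -144158749229/92288289688 ≈ -1.5620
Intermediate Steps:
Q(V) = 36*V
(140*Q(-2) - 170)/289073 + 487373/(-319256) = (140*(36*(-2)) - 170)/289073 + 487373/(-319256) = (140*(-72) - 170)*(1/289073) + 487373*(-1/319256) = (-10080 - 170)*(1/289073) - 487373/319256 = -10250*1/289073 - 487373/319256 = -10250/289073 - 487373/319256 = -144158749229/92288289688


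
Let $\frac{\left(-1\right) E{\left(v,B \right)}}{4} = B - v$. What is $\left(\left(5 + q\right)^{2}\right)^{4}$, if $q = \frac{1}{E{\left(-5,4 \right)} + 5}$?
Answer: $\frac{316348490636206336}{852891037441} \approx 3.7091 \cdot 10^{5}$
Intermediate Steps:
$E{\left(v,B \right)} = - 4 B + 4 v$ ($E{\left(v,B \right)} = - 4 \left(B - v\right) = - 4 B + 4 v$)
$q = - \frac{1}{31}$ ($q = \frac{1}{\left(\left(-4\right) 4 + 4 \left(-5\right)\right) + 5} = \frac{1}{\left(-16 - 20\right) + 5} = \frac{1}{-36 + 5} = \frac{1}{-31} = - \frac{1}{31} \approx -0.032258$)
$\left(\left(5 + q\right)^{2}\right)^{4} = \left(\left(5 - \frac{1}{31}\right)^{2}\right)^{4} = \left(\left(\frac{154}{31}\right)^{2}\right)^{4} = \left(\frac{23716}{961}\right)^{4} = \frac{316348490636206336}{852891037441}$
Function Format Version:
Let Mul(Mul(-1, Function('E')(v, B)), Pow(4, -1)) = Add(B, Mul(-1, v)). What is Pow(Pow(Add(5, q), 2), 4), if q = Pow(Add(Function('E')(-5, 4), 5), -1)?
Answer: Rational(316348490636206336, 852891037441) ≈ 3.7091e+5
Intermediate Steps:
Function('E')(v, B) = Add(Mul(-4, B), Mul(4, v)) (Function('E')(v, B) = Mul(-4, Add(B, Mul(-1, v))) = Add(Mul(-4, B), Mul(4, v)))
q = Rational(-1, 31) (q = Pow(Add(Add(Mul(-4, 4), Mul(4, -5)), 5), -1) = Pow(Add(Add(-16, -20), 5), -1) = Pow(Add(-36, 5), -1) = Pow(-31, -1) = Rational(-1, 31) ≈ -0.032258)
Pow(Pow(Add(5, q), 2), 4) = Pow(Pow(Add(5, Rational(-1, 31)), 2), 4) = Pow(Pow(Rational(154, 31), 2), 4) = Pow(Rational(23716, 961), 4) = Rational(316348490636206336, 852891037441)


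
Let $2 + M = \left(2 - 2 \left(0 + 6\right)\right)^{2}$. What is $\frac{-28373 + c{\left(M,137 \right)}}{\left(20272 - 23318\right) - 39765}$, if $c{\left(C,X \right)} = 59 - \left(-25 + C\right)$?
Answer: $\frac{28387}{42811} \approx 0.66308$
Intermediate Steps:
$M = 98$ ($M = -2 + \left(2 - 2 \left(0 + 6\right)\right)^{2} = -2 + \left(2 - 12\right)^{2} = -2 + \left(-10\right)^{2} = -2 + 100 = 98$)
$c{\left(C,X \right)} = 84 - C$
$\frac{-28373 + c{\left(M,137 \right)}}{\left(20272 - 23318\right) - 39765} = \frac{-28373 + \left(84 - 98\right)}{\left(20272 - 23318\right) - 39765} = \frac{-28373 + \left(84 - 98\right)}{-3046 - 39765} = \frac{-28373 - 14}{-42811} = \left(-28387\right) \left(- \frac{1}{42811}\right) = \frac{28387}{42811}$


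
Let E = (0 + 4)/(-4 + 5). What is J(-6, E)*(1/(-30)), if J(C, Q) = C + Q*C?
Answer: 1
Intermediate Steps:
E = 4 (E = 4/1 = 4*1 = 4)
J(C, Q) = C + C*Q
J(-6, E)*(1/(-30)) = (-6*(1 + 4))*(1/(-30)) = (-6*5)*(1*(-1/30)) = -30*(-1/30) = 1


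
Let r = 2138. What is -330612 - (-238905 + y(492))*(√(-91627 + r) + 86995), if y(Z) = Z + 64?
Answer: 20734840643 + 238349*I*√89489 ≈ 2.0735e+10 + 7.1301e+7*I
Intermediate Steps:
y(Z) = 64 + Z
-330612 - (-238905 + y(492))*(√(-91627 + r) + 86995) = -330612 - (-238905 + (64 + 492))*(√(-91627 + 2138) + 86995) = -330612 - (-238905 + 556)*(√(-89489) + 86995) = -330612 - (-238349)*(I*√89489 + 86995) = -330612 - (-238349)*(86995 + I*√89489) = -330612 - (-20735171255 - 238349*I*√89489) = -330612 + (20735171255 + 238349*I*√89489) = 20734840643 + 238349*I*√89489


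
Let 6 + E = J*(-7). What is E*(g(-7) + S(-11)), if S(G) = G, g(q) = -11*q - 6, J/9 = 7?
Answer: -26820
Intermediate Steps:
J = 63 (J = 9*7 = 63)
g(q) = -6 - 11*q
E = -447 (E = -6 + 63*(-7) = -6 - 441 = -447)
E*(g(-7) + S(-11)) = -447*((-6 - 11*(-7)) - 11) = -447*((-6 + 77) - 11) = -447*(71 - 11) = -447*60 = -26820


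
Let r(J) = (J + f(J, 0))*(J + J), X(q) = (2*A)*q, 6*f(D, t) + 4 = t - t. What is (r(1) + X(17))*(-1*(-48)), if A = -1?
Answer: -1600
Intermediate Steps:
f(D, t) = -⅔ (f(D, t) = -⅔ + (t - t)/6 = -⅔ + (⅙)*0 = -⅔ + 0 = -⅔)
X(q) = -2*q (X(q) = (2*(-1))*q = -2*q)
r(J) = 2*J*(-⅔ + J) (r(J) = (J - ⅔)*(J + J) = (-⅔ + J)*(2*J) = 2*J*(-⅔ + J))
(r(1) + X(17))*(-1*(-48)) = ((⅔)*1*(-2 + 3*1) - 2*17)*(-1*(-48)) = ((⅔)*1*(-2 + 3) - 34)*48 = ((⅔)*1*1 - 34)*48 = (⅔ - 34)*48 = -100/3*48 = -1600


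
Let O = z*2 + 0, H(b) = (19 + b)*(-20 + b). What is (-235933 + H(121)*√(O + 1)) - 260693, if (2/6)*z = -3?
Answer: -496626 + 14140*I*√17 ≈ -4.9663e+5 + 58301.0*I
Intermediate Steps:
z = -9 (z = 3*(-3) = -9)
H(b) = (-20 + b)*(19 + b)
O = -18 (O = -9*2 + 0 = -18 + 0 = -18)
(-235933 + H(121)*√(O + 1)) - 260693 = (-235933 + (-380 + 121² - 1*121)*√(-18 + 1)) - 260693 = (-235933 + (-380 + 14641 - 121)*√(-17)) - 260693 = (-235933 + 14140*(I*√17)) - 260693 = (-235933 + 14140*I*√17) - 260693 = -496626 + 14140*I*√17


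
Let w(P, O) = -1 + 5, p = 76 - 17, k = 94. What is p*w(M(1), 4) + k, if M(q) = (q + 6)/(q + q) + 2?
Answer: 330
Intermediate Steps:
M(q) = 2 + (6 + q)/(2*q) (M(q) = (6 + q)/((2*q)) + 2 = (6 + q)*(1/(2*q)) + 2 = (6 + q)/(2*q) + 2 = 2 + (6 + q)/(2*q))
p = 59
w(P, O) = 4
p*w(M(1), 4) + k = 59*4 + 94 = 236 + 94 = 330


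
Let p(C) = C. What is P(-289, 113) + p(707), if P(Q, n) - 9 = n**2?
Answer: 13485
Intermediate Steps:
P(Q, n) = 9 + n**2
P(-289, 113) + p(707) = (9 + 113**2) + 707 = (9 + 12769) + 707 = 12778 + 707 = 13485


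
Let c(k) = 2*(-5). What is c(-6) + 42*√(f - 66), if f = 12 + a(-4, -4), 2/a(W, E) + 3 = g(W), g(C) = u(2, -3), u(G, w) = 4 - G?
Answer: -10 + 84*I*√14 ≈ -10.0 + 314.3*I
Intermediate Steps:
c(k) = -10
g(C) = 2 (g(C) = 4 - 1*2 = 4 - 2 = 2)
a(W, E) = -2 (a(W, E) = 2/(-3 + 2) = 2/(-1) = 2*(-1) = -2)
f = 10 (f = 12 - 2 = 10)
c(-6) + 42*√(f - 66) = -10 + 42*√(10 - 66) = -10 + 42*√(-56) = -10 + 42*(2*I*√14) = -10 + 84*I*√14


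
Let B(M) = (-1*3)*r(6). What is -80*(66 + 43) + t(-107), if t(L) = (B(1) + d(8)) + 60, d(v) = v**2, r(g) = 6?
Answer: -8614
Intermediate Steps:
B(M) = -18 (B(M) = -1*3*6 = -3*6 = -18)
t(L) = 106 (t(L) = (-18 + 8**2) + 60 = (-18 + 64) + 60 = 46 + 60 = 106)
-80*(66 + 43) + t(-107) = -80*(66 + 43) + 106 = -80*109 + 106 = -8720 + 106 = -8614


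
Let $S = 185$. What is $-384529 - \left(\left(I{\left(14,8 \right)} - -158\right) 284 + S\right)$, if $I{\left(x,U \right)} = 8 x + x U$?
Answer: $-493202$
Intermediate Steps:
$I{\left(x,U \right)} = 8 x + U x$
$-384529 - \left(\left(I{\left(14,8 \right)} - -158\right) 284 + S\right) = -384529 - \left(\left(14 \left(8 + 8\right) - -158\right) 284 + 185\right) = -384529 - \left(\left(14 \cdot 16 + 158\right) 284 + 185\right) = -384529 - \left(\left(224 + 158\right) 284 + 185\right) = -384529 - \left(382 \cdot 284 + 185\right) = -384529 - \left(108488 + 185\right) = -384529 - 108673 = -493202$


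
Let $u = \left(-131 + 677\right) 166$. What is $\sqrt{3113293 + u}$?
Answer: $\sqrt{3203929} \approx 1790.0$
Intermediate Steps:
$u = 90636$ ($u = 546 \cdot 166 = 90636$)
$\sqrt{3113293 + u} = \sqrt{3113293 + 90636} = \sqrt{3203929}$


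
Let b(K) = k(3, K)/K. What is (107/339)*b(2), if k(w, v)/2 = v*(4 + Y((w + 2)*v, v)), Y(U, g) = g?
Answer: 428/113 ≈ 3.7876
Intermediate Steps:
k(w, v) = 2*v*(4 + v) (k(w, v) = 2*(v*(4 + v)) = 2*v*(4 + v))
b(K) = 8 + 2*K (b(K) = (2*K*(4 + K))/K = 8 + 2*K)
(107/339)*b(2) = (107/339)*(8 + 2*2) = (107*(1/339))*(8 + 4) = (107/339)*12 = 428/113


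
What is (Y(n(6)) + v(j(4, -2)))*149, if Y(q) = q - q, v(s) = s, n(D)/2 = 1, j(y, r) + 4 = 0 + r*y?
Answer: -1788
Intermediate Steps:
j(y, r) = -4 + r*y (j(y, r) = -4 + (0 + r*y) = -4 + r*y)
n(D) = 2 (n(D) = 2*1 = 2)
Y(q) = 0
(Y(n(6)) + v(j(4, -2)))*149 = (0 + (-4 - 2*4))*149 = (0 + (-4 - 8))*149 = (0 - 12)*149 = -12*149 = -1788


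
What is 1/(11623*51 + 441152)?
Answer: 1/1033925 ≈ 9.6719e-7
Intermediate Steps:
1/(11623*51 + 441152) = 1/(592773 + 441152) = 1/1033925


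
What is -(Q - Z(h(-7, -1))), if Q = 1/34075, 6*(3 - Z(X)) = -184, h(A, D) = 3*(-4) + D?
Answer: 3441572/102225 ≈ 33.667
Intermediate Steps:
h(A, D) = -12 + D
Z(X) = 101/3 (Z(X) = 3 - ⅙*(-184) = 3 + 92/3 = 101/3)
Q = 1/34075 ≈ 2.9347e-5
-(Q - Z(h(-7, -1))) = -(1/34075 - 1*101/3) = -(1/34075 - 101/3) = -1*(-3441572/102225) = 3441572/102225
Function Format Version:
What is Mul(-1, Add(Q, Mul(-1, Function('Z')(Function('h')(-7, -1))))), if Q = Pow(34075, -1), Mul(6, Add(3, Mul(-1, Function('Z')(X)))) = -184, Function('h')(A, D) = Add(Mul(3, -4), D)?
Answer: Rational(3441572, 102225) ≈ 33.667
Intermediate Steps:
Function('h')(A, D) = Add(-12, D)
Function('Z')(X) = Rational(101, 3) (Function('Z')(X) = Add(3, Mul(Rational(-1, 6), -184)) = Add(3, Rational(92, 3)) = Rational(101, 3))
Q = Rational(1, 34075) ≈ 2.9347e-5
Mul(-1, Add(Q, Mul(-1, Function('Z')(Function('h')(-7, -1))))) = Mul(-1, Add(Rational(1, 34075), Mul(-1, Rational(101, 3)))) = Mul(-1, Add(Rational(1, 34075), Rational(-101, 3))) = Mul(-1, Rational(-3441572, 102225)) = Rational(3441572, 102225)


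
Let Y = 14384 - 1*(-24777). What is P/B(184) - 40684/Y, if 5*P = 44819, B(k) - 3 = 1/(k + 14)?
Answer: 347400023182/116503975 ≈ 2981.9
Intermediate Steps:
B(k) = 3 + 1/(14 + k) (B(k) = 3 + 1/(k + 14) = 3 + 1/(14 + k))
P = 44819/5 (P = (⅕)*44819 = 44819/5 ≈ 8963.8)
Y = 39161 (Y = 14384 + 24777 = 39161)
P/B(184) - 40684/Y = 44819/(5*(((43 + 3*184)/(14 + 184)))) - 40684/39161 = 44819/(5*(((43 + 552)/198))) - 40684*1/39161 = 44819/(5*(((1/198)*595))) - 40684/39161 = 44819/(5*(595/198)) - 40684/39161 = (44819/5)*(198/595) - 40684/39161 = 8874162/2975 - 40684/39161 = 347400023182/116503975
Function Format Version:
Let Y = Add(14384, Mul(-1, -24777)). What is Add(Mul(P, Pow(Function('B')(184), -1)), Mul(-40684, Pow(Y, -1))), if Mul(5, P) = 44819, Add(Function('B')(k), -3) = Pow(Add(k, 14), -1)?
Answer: Rational(347400023182, 116503975) ≈ 2981.9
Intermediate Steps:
Function('B')(k) = Add(3, Pow(Add(14, k), -1)) (Function('B')(k) = Add(3, Pow(Add(k, 14), -1)) = Add(3, Pow(Add(14, k), -1)))
P = Rational(44819, 5) (P = Mul(Rational(1, 5), 44819) = Rational(44819, 5) ≈ 8963.8)
Y = 39161 (Y = Add(14384, 24777) = 39161)
Add(Mul(P, Pow(Function('B')(184), -1)), Mul(-40684, Pow(Y, -1))) = Add(Mul(Rational(44819, 5), Pow(Mul(Pow(Add(14, 184), -1), Add(43, Mul(3, 184))), -1)), Mul(-40684, Pow(39161, -1))) = Add(Mul(Rational(44819, 5), Pow(Mul(Pow(198, -1), Add(43, 552)), -1)), Mul(-40684, Rational(1, 39161))) = Add(Mul(Rational(44819, 5), Pow(Mul(Rational(1, 198), 595), -1)), Rational(-40684, 39161)) = Add(Mul(Rational(44819, 5), Pow(Rational(595, 198), -1)), Rational(-40684, 39161)) = Add(Mul(Rational(44819, 5), Rational(198, 595)), Rational(-40684, 39161)) = Add(Rational(8874162, 2975), Rational(-40684, 39161)) = Rational(347400023182, 116503975)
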